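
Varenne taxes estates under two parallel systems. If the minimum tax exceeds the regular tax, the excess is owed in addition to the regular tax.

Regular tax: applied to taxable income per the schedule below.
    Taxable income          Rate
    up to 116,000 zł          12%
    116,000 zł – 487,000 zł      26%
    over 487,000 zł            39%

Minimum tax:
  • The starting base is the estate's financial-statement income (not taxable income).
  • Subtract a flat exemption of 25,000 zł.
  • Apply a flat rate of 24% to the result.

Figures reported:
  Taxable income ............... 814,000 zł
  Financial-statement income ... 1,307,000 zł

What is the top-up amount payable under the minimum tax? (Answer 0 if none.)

Minimum tax:
  Base (financial-statement income): 1,307,000 zł
  Less exemption 25,000 zł → base 1,282,000 zł
  1,282,000 zł × 24% = 307,680 zł

Regular tax:
  116,000 zł × 12% = 13,920 zł
  371,000 zł × 26% = 96,460 zł
  327,000 zł × 39% = 127,530 zł
  → 237,910 zł

Excess of minimum tax over regular tax: 307,680 zł − 237,910 zł = 69,770 zł.

69,770 zł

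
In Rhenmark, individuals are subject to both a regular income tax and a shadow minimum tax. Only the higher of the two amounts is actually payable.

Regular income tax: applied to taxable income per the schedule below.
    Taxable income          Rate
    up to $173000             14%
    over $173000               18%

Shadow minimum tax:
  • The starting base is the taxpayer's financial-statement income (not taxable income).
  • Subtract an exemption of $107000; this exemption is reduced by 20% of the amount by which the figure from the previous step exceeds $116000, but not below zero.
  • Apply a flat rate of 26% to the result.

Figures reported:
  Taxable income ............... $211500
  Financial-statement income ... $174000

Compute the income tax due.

Shadow minimum tax:
  Base (financial-statement income): $174000
  Exemption: $107000 − 20% × ($174000 − $116000) = $107000 − $11600 = $95400
  Base: $174000 − $95400 = $78600
  $78600 × 26% = $20436

Regular income tax:
  $173000 × 14% = $24220
  $38500 × 18% = $6930
  → $31150

$31150 > $20436, so the regular income tax governs.

$31150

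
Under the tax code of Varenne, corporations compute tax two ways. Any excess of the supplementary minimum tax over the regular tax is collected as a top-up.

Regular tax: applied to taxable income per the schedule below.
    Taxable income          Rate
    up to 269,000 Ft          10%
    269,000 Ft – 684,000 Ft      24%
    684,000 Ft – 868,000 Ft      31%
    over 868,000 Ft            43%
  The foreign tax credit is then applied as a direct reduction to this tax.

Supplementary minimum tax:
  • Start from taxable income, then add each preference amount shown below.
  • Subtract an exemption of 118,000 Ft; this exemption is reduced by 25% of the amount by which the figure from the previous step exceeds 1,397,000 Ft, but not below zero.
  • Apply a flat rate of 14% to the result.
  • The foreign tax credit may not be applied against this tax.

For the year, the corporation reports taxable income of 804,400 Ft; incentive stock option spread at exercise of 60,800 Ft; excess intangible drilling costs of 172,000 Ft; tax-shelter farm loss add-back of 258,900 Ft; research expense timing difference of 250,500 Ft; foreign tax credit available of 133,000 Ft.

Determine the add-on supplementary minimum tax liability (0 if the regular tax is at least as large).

Regular tax:
  269,000 Ft × 10% = 26,900 Ft
  415,000 Ft × 24% = 99,600 Ft
  120,400 Ft × 31% = 37,324 Ft
  → 163,824 Ft
  Less foreign tax credit 133,000 Ft → 30,824 Ft

Supplementary minimum tax:
  Adjusted income: 804,400 Ft + 60,800 Ft + 172,000 Ft + 258,900 Ft + 250,500 Ft = 1,546,600 Ft
  Exemption: 118,000 Ft − 25% × (1,546,600 Ft − 1,397,000 Ft) = 118,000 Ft − 37,400 Ft = 80,600 Ft
  Base: 1,546,600 Ft − 80,600 Ft = 1,466,000 Ft
  1,466,000 Ft × 14% = 205,240 Ft

Excess of supplementary minimum tax over regular tax: 205,240 Ft − 30,824 Ft = 174,416 Ft.

174,416 Ft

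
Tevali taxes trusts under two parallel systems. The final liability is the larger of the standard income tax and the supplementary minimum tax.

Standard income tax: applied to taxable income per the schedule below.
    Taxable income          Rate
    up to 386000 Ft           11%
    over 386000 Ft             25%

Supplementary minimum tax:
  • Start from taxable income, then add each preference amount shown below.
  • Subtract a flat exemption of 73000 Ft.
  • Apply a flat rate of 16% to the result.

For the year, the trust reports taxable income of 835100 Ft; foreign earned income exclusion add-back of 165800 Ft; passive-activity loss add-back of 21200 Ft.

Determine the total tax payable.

Standard income tax:
  386000 Ft × 11% = 42460 Ft
  449100 Ft × 25% = 112275 Ft
  → 154735 Ft

Supplementary minimum tax:
  Adjusted income: 835100 Ft + 165800 Ft + 21200 Ft = 1022100 Ft
  Less exemption 73000 Ft → base 949100 Ft
  949100 Ft × 16% = 151856 Ft

154735 Ft > 151856 Ft, so the standard income tax governs.

154735 Ft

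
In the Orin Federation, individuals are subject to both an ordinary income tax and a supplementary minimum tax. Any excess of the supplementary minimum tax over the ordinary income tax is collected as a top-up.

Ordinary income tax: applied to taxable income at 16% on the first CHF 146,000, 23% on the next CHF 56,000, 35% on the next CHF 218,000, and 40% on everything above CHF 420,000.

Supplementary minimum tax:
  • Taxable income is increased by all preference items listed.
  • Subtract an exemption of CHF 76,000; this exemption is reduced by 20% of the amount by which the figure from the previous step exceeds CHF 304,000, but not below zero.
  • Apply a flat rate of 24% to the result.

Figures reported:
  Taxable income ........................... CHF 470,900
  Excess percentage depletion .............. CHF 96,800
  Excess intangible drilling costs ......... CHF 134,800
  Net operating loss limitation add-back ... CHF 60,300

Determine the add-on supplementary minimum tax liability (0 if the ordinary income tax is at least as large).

Supplementary minimum tax:
  Adjusted income: CHF 470,900 + CHF 96,800 + CHF 134,800 + CHF 60,300 = CHF 762,800
  Exemption: 20% × (CHF 762,800 − CHF 304,000) = CHF 91,760 ≥ CHF 76,000, so the exemption is fully phased out
  Base: CHF 762,800 − CHF 0 = CHF 762,800
  CHF 762,800 × 24% = CHF 183,072

Ordinary income tax:
  CHF 146,000 × 16% = CHF 23,360
  CHF 56,000 × 23% = CHF 12,880
  CHF 218,000 × 35% = CHF 76,300
  CHF 50,900 × 40% = CHF 20,360
  → CHF 132,900

Excess of supplementary minimum tax over ordinary income tax: CHF 183,072 − CHF 132,900 = CHF 50,172.

CHF 50,172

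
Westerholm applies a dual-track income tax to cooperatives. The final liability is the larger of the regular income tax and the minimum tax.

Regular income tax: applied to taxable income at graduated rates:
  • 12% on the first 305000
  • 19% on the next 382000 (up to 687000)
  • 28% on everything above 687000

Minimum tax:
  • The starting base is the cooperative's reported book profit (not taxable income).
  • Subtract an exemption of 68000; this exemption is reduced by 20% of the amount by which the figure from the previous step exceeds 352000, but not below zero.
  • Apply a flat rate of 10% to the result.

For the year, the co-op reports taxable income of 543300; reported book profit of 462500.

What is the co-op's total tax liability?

81877

Minimum tax:
  Base (reported book profit): 462500
  Exemption: 68000 − 20% × (462500 − 352000) = 68000 − 22100 = 45900
  Base: 462500 − 45900 = 416600
  416600 × 10% = 41660

Regular income tax:
  305000 × 12% = 36600
  238300 × 19% = 45277
  → 81877

81877 > 41660, so the regular income tax governs.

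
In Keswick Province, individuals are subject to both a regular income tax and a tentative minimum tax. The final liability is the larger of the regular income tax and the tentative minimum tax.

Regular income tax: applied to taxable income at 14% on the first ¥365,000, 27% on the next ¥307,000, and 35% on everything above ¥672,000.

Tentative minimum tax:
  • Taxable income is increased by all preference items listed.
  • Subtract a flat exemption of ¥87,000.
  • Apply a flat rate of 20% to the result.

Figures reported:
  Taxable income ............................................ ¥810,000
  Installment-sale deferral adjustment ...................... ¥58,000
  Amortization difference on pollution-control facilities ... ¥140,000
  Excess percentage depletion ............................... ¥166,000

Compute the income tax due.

¥217,400

Regular income tax:
  ¥365,000 × 14% = ¥51,100
  ¥307,000 × 27% = ¥82,890
  ¥138,000 × 35% = ¥48,300
  → ¥182,290

Tentative minimum tax:
  Adjusted income: ¥810,000 + ¥58,000 + ¥140,000 + ¥166,000 = ¥1,174,000
  Less exemption ¥87,000 → base ¥1,087,000
  ¥1,087,000 × 20% = ¥217,400

¥217,400 > ¥182,290, so the tentative minimum tax is the binding amount.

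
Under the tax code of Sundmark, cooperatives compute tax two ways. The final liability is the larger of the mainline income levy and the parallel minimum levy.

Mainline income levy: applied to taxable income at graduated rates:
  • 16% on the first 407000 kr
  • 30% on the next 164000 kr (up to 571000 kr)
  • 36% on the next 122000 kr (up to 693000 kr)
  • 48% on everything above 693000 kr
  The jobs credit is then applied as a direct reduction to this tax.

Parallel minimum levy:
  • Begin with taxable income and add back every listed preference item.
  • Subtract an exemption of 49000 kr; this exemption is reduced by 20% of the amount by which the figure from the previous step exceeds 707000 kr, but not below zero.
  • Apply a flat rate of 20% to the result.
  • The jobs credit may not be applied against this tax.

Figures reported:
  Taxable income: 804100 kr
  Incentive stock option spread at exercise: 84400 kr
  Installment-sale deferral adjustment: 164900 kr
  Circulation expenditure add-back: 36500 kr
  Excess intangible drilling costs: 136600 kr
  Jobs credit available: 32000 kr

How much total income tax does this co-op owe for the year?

245300 kr

Parallel minimum levy:
  Adjusted income: 804100 kr + 84400 kr + 164900 kr + 36500 kr + 136600 kr = 1226500 kr
  Exemption: 20% × (1226500 kr − 707000 kr) = 103900 kr ≥ 49000 kr, so the exemption is fully phased out
  Base: 1226500 kr − 0 kr = 1226500 kr
  1226500 kr × 20% = 245300 kr

Mainline income levy:
  407000 kr × 16% = 65120 kr
  164000 kr × 30% = 49200 kr
  122000 kr × 36% = 43920 kr
  111100 kr × 48% = 53328 kr
  → 211568 kr
  Less jobs credit 32000 kr → 179568 kr

245300 kr > 179568 kr, so the parallel minimum levy is the binding amount.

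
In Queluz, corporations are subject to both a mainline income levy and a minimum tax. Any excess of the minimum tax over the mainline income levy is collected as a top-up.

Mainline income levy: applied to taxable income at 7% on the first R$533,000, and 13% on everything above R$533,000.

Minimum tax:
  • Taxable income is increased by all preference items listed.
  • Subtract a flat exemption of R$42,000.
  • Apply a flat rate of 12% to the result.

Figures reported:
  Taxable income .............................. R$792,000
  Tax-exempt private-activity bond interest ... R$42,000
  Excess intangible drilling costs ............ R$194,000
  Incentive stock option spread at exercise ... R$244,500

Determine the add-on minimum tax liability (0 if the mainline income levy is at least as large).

R$76,680

Minimum tax:
  Adjusted income: R$792,000 + R$42,000 + R$194,000 + R$244,500 = R$1,272,500
  Less exemption R$42,000 → base R$1,230,500
  R$1,230,500 × 12% = R$147,660

Mainline income levy:
  R$533,000 × 7% = R$37,310
  R$259,000 × 13% = R$33,670
  → R$70,980

Excess of minimum tax over mainline income levy: R$147,660 − R$70,980 = R$76,680.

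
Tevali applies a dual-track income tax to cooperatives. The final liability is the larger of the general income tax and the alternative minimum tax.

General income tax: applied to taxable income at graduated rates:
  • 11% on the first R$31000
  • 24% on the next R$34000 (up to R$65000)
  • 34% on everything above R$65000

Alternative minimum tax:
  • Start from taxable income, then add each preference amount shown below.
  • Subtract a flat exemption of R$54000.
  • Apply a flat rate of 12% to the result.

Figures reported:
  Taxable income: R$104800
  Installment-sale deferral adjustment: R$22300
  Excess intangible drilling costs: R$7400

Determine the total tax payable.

Alternative minimum tax:
  Adjusted income: R$104800 + R$22300 + R$7400 = R$134500
  Less exemption R$54000 → base R$80500
  R$80500 × 12% = R$9660

General income tax:
  R$31000 × 11% = R$3410
  R$34000 × 24% = R$8160
  R$39800 × 34% = R$13532
  → R$25102

R$25102 > R$9660, so the general income tax governs.

R$25102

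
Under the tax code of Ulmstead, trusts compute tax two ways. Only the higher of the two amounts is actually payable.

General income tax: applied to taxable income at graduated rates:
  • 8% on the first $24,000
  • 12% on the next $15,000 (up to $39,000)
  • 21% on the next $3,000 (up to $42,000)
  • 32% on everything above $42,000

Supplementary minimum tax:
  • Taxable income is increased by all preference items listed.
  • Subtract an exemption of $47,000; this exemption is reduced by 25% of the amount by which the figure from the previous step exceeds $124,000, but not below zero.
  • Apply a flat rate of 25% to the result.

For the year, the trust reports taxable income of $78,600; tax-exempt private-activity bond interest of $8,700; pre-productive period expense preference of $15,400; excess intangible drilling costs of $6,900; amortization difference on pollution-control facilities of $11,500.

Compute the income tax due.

Supplementary minimum tax:
  Adjusted income: $78,600 + $8,700 + $15,400 + $6,900 + $11,500 = $121,100
  Exemption: $121,100 ≤ $124,000, so full $47,000 applies
  Base: $121,100 − $47,000 = $74,100
  $74,100 × 25% = $18,525

General income tax:
  $24,000 × 8% = $1,920
  $15,000 × 12% = $1,800
  $3,000 × 21% = $630
  $36,600 × 32% = $11,712
  → $16,062

$18,525 > $16,062, so the supplementary minimum tax is the binding amount.

$18,525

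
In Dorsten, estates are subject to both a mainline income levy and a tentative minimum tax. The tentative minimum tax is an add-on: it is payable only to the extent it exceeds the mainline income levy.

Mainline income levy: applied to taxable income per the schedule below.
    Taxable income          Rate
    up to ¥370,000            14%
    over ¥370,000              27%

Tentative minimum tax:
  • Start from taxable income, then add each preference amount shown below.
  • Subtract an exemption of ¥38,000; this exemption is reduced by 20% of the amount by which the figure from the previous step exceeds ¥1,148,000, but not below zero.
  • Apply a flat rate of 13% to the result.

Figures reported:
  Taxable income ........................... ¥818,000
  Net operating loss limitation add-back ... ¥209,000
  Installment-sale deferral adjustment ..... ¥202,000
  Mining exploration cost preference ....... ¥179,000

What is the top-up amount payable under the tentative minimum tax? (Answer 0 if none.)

Tentative minimum tax:
  Adjusted income: ¥818,000 + ¥209,000 + ¥202,000 + ¥179,000 = ¥1,408,000
  Exemption: 20% × (¥1,408,000 − ¥1,148,000) = ¥52,000 ≥ ¥38,000, so the exemption is fully phased out
  Base: ¥1,408,000 − ¥0 = ¥1,408,000
  ¥1,408,000 × 13% = ¥183,040

Mainline income levy:
  ¥370,000 × 14% = ¥51,800
  ¥448,000 × 27% = ¥120,960
  → ¥172,760

Excess of tentative minimum tax over mainline income levy: ¥183,040 − ¥172,760 = ¥10,280.

¥10,280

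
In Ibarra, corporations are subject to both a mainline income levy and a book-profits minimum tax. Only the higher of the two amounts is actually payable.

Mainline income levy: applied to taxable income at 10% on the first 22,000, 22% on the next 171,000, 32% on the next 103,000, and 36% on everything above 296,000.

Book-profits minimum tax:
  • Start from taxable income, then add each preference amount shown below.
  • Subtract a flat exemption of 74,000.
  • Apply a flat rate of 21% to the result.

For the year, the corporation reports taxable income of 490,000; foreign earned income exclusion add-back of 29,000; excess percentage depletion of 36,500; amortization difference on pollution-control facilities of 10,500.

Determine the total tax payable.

Book-profits minimum tax:
  Adjusted income: 490,000 + 29,000 + 36,500 + 10,500 = 566,000
  Less exemption 74,000 → base 492,000
  492,000 × 21% = 103,320

Mainline income levy:
  22,000 × 10% = 2,200
  171,000 × 22% = 37,620
  103,000 × 32% = 32,960
  194,000 × 36% = 69,840
  → 142,620

142,620 > 103,320, so the mainline income levy governs.

142,620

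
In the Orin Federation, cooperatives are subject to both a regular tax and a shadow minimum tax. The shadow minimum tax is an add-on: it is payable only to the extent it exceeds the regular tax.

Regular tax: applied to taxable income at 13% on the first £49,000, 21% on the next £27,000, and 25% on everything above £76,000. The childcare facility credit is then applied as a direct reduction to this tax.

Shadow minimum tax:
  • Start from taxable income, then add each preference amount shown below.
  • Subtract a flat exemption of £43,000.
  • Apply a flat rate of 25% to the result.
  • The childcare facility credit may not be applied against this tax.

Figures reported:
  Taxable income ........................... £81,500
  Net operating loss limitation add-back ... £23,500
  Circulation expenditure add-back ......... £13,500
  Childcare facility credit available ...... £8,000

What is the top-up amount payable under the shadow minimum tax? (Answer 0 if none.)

£13,460

Regular tax:
  £49,000 × 13% = £6,370
  £27,000 × 21% = £5,670
  £5,500 × 25% = £1,375
  → £13,415
  Less childcare facility credit £8,000 → £5,415

Shadow minimum tax:
  Adjusted income: £81,500 + £23,500 + £13,500 = £118,500
  Less exemption £43,000 → base £75,500
  £75,500 × 25% = £18,875

Excess of shadow minimum tax over regular tax: £18,875 − £5,415 = £13,460.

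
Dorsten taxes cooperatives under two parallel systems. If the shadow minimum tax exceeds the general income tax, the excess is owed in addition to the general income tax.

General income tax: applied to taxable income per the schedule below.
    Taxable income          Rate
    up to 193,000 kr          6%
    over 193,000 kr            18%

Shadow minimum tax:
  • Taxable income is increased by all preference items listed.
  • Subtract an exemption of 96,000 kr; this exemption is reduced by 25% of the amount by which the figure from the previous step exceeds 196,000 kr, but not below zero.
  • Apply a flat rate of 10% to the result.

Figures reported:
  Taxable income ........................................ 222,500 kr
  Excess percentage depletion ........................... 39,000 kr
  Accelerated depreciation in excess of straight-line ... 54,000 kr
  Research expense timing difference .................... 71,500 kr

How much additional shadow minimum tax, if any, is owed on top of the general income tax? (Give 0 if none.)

16,985 kr

Shadow minimum tax:
  Adjusted income: 222,500 kr + 39,000 kr + 54,000 kr + 71,500 kr = 387,000 kr
  Exemption: 96,000 kr − 25% × (387,000 kr − 196,000 kr) = 96,000 kr − 47,750 kr = 48,250 kr
  Base: 387,000 kr − 48,250 kr = 338,750 kr
  338,750 kr × 10% = 33,875 kr

General income tax:
  193,000 kr × 6% = 11,580 kr
  29,500 kr × 18% = 5,310 kr
  → 16,890 kr

Excess of shadow minimum tax over general income tax: 33,875 kr − 16,890 kr = 16,985 kr.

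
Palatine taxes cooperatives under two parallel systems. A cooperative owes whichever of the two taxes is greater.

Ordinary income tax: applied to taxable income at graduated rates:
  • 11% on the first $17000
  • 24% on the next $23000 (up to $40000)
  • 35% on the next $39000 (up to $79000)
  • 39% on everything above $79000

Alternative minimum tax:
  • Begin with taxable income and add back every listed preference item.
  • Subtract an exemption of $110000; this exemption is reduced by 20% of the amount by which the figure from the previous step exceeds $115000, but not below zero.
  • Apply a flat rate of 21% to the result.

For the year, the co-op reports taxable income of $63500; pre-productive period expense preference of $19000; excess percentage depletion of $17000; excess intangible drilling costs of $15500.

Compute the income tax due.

$15615

Ordinary income tax:
  $17000 × 11% = $1870
  $23000 × 24% = $5520
  $23500 × 35% = $8225
  → $15615

Alternative minimum tax:
  Adjusted income: $63500 + $19000 + $17000 + $15500 = $115000
  Exemption: $115000 ≤ $115000, so full $110000 applies
  Base: $115000 − $110000 = $5000
  $5000 × 21% = $1050

$15615 > $1050, so the ordinary income tax governs.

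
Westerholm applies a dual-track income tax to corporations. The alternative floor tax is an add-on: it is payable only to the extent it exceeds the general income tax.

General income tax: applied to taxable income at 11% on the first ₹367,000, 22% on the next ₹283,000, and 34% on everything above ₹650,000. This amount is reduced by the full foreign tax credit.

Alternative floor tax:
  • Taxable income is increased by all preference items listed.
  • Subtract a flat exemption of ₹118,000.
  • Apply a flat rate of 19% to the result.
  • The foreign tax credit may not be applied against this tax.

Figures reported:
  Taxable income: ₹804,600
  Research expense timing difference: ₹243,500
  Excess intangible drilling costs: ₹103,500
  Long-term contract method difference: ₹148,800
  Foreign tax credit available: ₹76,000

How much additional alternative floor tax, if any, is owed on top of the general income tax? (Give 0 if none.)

₹145,462

Alternative floor tax:
  Adjusted income: ₹804,600 + ₹243,500 + ₹103,500 + ₹148,800 = ₹1,300,400
  Less exemption ₹118,000 → base ₹1,182,400
  ₹1,182,400 × 19% = ₹224,656

General income tax:
  ₹367,000 × 11% = ₹40,370
  ₹283,000 × 22% = ₹62,260
  ₹154,600 × 34% = ₹52,564
  → ₹155,194
  Less foreign tax credit ₹76,000 → ₹79,194

Excess of alternative floor tax over general income tax: ₹224,656 − ₹79,194 = ₹145,462.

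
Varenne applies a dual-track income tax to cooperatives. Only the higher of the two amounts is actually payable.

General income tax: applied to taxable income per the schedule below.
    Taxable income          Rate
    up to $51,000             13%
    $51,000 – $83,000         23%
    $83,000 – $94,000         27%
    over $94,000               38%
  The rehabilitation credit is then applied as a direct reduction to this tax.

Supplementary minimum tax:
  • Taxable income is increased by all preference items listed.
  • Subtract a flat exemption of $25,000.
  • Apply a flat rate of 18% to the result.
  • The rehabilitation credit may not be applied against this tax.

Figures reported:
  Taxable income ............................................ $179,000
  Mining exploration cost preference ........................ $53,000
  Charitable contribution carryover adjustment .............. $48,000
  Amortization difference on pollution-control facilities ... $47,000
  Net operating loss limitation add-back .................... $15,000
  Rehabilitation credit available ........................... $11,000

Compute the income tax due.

$57,060

General income tax:
  $51,000 × 13% = $6,630
  $32,000 × 23% = $7,360
  $11,000 × 27% = $2,970
  $85,000 × 38% = $32,300
  → $49,260
  Less rehabilitation credit $11,000 → $38,260

Supplementary minimum tax:
  Adjusted income: $179,000 + $53,000 + $48,000 + $47,000 + $15,000 = $342,000
  Less exemption $25,000 → base $317,000
  $317,000 × 18% = $57,060

$57,060 > $38,260, so the supplementary minimum tax is the binding amount.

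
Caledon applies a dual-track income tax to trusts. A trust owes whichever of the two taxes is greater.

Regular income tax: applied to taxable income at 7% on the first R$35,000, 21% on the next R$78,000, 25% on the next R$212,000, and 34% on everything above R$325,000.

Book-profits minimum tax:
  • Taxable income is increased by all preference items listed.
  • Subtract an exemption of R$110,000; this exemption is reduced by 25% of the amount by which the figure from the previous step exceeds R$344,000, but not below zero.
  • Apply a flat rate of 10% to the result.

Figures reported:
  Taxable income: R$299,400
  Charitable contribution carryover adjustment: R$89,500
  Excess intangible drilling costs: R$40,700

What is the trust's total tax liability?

R$65,430

Regular income tax:
  R$35,000 × 7% = R$2,450
  R$78,000 × 21% = R$16,380
  R$186,400 × 25% = R$46,600
  → R$65,430

Book-profits minimum tax:
  Adjusted income: R$299,400 + R$89,500 + R$40,700 = R$429,600
  Exemption: R$110,000 − 25% × (R$429,600 − R$344,000) = R$110,000 − R$21,400 = R$88,600
  Base: R$429,600 − R$88,600 = R$341,000
  R$341,000 × 10% = R$34,100

R$65,430 > R$34,100, so the regular income tax governs.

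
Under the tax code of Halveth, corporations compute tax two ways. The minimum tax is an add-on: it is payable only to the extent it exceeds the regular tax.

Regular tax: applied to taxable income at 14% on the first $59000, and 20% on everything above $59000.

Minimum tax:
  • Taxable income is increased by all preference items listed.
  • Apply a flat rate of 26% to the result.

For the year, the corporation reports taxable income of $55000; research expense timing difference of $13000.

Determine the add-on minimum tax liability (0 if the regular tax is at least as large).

Minimum tax:
  Adjusted income: $55000 + $13000 = $68000
  $68000 × 26% = $17680

Regular tax:
  $55000 × 14% = $7700

Excess of minimum tax over regular tax: $17680 − $7700 = $9980.

$9980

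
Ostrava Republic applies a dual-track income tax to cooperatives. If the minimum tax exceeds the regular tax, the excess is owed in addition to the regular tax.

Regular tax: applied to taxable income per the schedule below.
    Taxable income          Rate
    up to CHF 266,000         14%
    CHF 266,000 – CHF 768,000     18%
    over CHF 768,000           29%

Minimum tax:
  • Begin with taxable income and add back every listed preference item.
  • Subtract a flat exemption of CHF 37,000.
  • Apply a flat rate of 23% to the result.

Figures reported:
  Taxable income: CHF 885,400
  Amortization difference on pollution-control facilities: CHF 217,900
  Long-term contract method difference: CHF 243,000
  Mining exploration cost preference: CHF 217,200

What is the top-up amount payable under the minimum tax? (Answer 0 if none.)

CHF 189,449

Minimum tax:
  Adjusted income: CHF 885,400 + CHF 217,900 + CHF 243,000 + CHF 217,200 = CHF 1,563,500
  Less exemption CHF 37,000 → base CHF 1,526,500
  CHF 1,526,500 × 23% = CHF 351,095

Regular tax:
  CHF 266,000 × 14% = CHF 37,240
  CHF 502,000 × 18% = CHF 90,360
  CHF 117,400 × 29% = CHF 34,046
  → CHF 161,646

Excess of minimum tax over regular tax: CHF 351,095 − CHF 161,646 = CHF 189,449.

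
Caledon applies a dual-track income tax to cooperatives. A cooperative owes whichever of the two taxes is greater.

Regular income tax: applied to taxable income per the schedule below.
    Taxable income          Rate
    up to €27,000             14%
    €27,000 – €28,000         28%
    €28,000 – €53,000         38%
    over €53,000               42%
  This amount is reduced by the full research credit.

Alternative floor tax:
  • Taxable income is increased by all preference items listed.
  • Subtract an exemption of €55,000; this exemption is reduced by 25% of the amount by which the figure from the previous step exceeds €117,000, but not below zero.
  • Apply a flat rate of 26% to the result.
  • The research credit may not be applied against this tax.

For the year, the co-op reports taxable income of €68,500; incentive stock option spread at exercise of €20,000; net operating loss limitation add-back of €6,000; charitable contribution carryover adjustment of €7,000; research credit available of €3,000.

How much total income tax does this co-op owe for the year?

€17,070

Alternative floor tax:
  Adjusted income: €68,500 + €20,000 + €6,000 + €7,000 = €101,500
  Exemption: €101,500 ≤ €117,000, so full €55,000 applies
  Base: €101,500 − €55,000 = €46,500
  €46,500 × 26% = €12,090

Regular income tax:
  €27,000 × 14% = €3,780
  €1,000 × 28% = €280
  €25,000 × 38% = €9,500
  €15,500 × 42% = €6,510
  → €20,070
  Less research credit €3,000 → €17,070

€17,070 > €12,090, so the regular income tax governs.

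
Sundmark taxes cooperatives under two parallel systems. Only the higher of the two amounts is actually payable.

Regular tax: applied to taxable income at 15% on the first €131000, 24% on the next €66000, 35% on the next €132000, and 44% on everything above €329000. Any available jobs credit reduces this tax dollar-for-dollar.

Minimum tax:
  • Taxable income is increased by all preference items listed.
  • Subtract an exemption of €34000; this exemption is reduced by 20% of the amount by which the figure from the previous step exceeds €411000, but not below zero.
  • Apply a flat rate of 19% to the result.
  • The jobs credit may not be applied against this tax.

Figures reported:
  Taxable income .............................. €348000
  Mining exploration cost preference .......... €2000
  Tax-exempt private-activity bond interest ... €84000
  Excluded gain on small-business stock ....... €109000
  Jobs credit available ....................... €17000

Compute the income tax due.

€101726

Minimum tax:
  Adjusted income: €348000 + €2000 + €84000 + €109000 = €543000
  Exemption: €34000 − 20% × (€543000 − €411000) = €34000 − €26400 = €7600
  Base: €543000 − €7600 = €535400
  €535400 × 19% = €101726

Regular tax:
  €131000 × 15% = €19650
  €66000 × 24% = €15840
  €132000 × 35% = €46200
  €19000 × 44% = €8360
  → €90050
  Less jobs credit €17000 → €73050

€101726 > €73050, so the minimum tax is the binding amount.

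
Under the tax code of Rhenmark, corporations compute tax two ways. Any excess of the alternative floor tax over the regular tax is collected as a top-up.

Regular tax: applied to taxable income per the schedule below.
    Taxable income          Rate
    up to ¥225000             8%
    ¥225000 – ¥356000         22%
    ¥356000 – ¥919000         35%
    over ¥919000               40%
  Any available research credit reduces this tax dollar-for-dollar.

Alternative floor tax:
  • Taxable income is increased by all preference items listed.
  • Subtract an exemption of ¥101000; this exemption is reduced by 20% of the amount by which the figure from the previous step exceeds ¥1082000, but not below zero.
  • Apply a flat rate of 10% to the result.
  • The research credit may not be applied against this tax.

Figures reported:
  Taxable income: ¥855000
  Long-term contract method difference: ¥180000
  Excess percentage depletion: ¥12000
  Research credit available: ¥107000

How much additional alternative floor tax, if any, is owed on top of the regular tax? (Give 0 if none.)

¥0

Alternative floor tax:
  Adjusted income: ¥855000 + ¥180000 + ¥12000 = ¥1047000
  Exemption: ¥1047000 ≤ ¥1082000, so full ¥101000 applies
  Base: ¥1047000 − ¥101000 = ¥946000
  ¥946000 × 10% = ¥94600

Regular tax:
  ¥225000 × 8% = ¥18000
  ¥131000 × 22% = ¥28820
  ¥499000 × 35% = ¥174650
  → ¥221470
  Less research credit ¥107000 → ¥114470

¥94600 ≤ ¥114470, so no add-on is due.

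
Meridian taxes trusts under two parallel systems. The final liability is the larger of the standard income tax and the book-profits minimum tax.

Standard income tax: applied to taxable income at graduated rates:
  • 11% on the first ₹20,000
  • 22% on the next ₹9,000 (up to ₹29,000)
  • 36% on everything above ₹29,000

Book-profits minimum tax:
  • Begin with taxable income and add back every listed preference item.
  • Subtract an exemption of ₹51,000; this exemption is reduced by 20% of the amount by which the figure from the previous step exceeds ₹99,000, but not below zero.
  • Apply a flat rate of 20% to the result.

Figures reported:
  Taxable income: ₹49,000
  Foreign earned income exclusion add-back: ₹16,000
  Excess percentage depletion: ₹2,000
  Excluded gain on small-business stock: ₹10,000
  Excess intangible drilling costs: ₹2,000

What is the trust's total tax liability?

₹11,380

Book-profits minimum tax:
  Adjusted income: ₹49,000 + ₹16,000 + ₹2,000 + ₹10,000 + ₹2,000 = ₹79,000
  Exemption: ₹79,000 ≤ ₹99,000, so full ₹51,000 applies
  Base: ₹79,000 − ₹51,000 = ₹28,000
  ₹28,000 × 20% = ₹5,600

Standard income tax:
  ₹20,000 × 11% = ₹2,200
  ₹9,000 × 22% = ₹1,980
  ₹20,000 × 36% = ₹7,200
  → ₹11,380

₹11,380 > ₹5,600, so the standard income tax governs.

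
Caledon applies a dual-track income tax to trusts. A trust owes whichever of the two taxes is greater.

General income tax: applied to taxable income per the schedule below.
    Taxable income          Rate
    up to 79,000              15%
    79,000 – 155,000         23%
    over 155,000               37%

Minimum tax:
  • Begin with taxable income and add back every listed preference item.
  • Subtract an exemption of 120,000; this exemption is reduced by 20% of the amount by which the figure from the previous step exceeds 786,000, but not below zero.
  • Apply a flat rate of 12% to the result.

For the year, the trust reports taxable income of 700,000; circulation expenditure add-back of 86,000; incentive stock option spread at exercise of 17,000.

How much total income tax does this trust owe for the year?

230,980

Minimum tax:
  Adjusted income: 700,000 + 86,000 + 17,000 = 803,000
  Exemption: 120,000 − 20% × (803,000 − 786,000) = 120,000 − 3,400 = 116,600
  Base: 803,000 − 116,600 = 686,400
  686,400 × 12% = 82,368

General income tax:
  79,000 × 15% = 11,850
  76,000 × 23% = 17,480
  545,000 × 37% = 201,650
  → 230,980

230,980 > 82,368, so the general income tax governs.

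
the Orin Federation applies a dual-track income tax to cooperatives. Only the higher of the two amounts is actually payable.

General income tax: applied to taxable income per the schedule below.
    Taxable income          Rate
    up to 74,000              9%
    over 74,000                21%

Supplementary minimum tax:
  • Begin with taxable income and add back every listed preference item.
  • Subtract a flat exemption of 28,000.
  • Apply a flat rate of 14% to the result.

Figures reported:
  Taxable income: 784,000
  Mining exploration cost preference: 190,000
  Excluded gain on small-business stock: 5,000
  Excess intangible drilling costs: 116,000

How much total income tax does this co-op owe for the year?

General income tax:
  74,000 × 9% = 6,660
  710,000 × 21% = 149,100
  → 155,760

Supplementary minimum tax:
  Adjusted income: 784,000 + 190,000 + 5,000 + 116,000 = 1,095,000
  Less exemption 28,000 → base 1,067,000
  1,067,000 × 14% = 149,380

155,760 > 149,380, so the general income tax governs.

155,760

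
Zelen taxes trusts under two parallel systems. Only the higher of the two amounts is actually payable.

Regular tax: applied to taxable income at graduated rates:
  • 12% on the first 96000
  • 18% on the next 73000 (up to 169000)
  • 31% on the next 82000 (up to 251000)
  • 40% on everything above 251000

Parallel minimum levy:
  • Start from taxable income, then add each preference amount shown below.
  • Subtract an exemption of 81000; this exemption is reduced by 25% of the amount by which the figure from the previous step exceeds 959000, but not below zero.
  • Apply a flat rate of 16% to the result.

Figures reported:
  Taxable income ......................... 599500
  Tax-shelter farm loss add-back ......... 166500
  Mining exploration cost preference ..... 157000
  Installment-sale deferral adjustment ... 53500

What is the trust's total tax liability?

189480

Parallel minimum levy:
  Adjusted income: 599500 + 166500 + 157000 + 53500 = 976500
  Exemption: 81000 − 25% × (976500 − 959000) = 81000 − 4375 = 76625
  Base: 976500 − 76625 = 899875
  899875 × 16% = 143980

Regular tax:
  96000 × 12% = 11520
  73000 × 18% = 13140
  82000 × 31% = 25420
  348500 × 40% = 139400
  → 189480

189480 > 143980, so the regular tax governs.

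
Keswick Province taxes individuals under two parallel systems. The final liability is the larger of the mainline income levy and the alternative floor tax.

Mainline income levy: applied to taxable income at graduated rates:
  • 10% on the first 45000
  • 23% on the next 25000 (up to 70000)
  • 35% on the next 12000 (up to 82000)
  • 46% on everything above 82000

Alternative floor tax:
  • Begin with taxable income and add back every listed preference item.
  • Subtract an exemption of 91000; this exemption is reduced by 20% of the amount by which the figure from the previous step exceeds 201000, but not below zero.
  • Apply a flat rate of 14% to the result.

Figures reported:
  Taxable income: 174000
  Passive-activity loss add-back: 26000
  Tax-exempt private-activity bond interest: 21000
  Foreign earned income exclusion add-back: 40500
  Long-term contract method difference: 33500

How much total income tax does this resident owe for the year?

56770

Mainline income levy:
  45000 × 10% = 4500
  25000 × 23% = 5750
  12000 × 35% = 4200
  92000 × 46% = 42320
  → 56770

Alternative floor tax:
  Adjusted income: 174000 + 26000 + 21000 + 40500 + 33500 = 295000
  Exemption: 91000 − 20% × (295000 − 201000) = 91000 − 18800 = 72200
  Base: 295000 − 72200 = 222800
  222800 × 14% = 31192

56770 > 31192, so the mainline income levy governs.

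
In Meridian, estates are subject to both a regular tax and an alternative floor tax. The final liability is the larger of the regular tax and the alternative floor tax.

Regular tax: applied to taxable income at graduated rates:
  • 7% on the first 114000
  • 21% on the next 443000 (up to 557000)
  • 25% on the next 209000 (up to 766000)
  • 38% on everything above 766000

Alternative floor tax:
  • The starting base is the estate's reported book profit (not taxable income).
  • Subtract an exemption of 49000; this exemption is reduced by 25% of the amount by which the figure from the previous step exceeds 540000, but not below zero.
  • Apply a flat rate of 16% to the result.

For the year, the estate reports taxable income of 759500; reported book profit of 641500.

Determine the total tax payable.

Regular tax:
  114000 × 7% = 7980
  443000 × 21% = 93030
  202500 × 25% = 50625
  → 151635

Alternative floor tax:
  Base (reported book profit): 641500
  Exemption: 49000 − 25% × (641500 − 540000) = 49000 − 25375 = 23625
  Base: 641500 − 23625 = 617875
  617875 × 16% = 98860

151635 > 98860, so the regular tax governs.

151635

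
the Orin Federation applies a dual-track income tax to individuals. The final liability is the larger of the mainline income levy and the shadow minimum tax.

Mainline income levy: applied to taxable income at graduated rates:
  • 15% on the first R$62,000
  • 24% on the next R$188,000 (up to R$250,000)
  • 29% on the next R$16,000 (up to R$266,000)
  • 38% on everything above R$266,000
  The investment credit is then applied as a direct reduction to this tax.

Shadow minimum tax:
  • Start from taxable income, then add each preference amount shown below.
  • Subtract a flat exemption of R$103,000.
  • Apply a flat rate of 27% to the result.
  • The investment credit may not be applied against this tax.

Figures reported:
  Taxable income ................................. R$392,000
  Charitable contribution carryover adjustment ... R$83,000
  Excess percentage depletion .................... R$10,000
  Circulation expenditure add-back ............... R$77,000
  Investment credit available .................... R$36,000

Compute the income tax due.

R$123,930

Shadow minimum tax:
  Adjusted income: R$392,000 + R$83,000 + R$10,000 + R$77,000 = R$562,000
  Less exemption R$103,000 → base R$459,000
  R$459,000 × 27% = R$123,930

Mainline income levy:
  R$62,000 × 15% = R$9,300
  R$188,000 × 24% = R$45,120
  R$16,000 × 29% = R$4,640
  R$126,000 × 38% = R$47,880
  → R$106,940
  Less investment credit R$36,000 → R$70,940

R$123,930 > R$70,940, so the shadow minimum tax is the binding amount.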